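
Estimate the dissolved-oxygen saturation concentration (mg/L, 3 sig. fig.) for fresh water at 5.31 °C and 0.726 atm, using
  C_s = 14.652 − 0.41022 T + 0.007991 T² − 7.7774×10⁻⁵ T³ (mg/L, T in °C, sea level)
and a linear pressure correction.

At sea level: C_s = 14.652 − 0.41022×5.31 + 0.007991×5.31² − 7.7774×10⁻⁵×5.31³ = 12.69 mg/L.
Pressure correction: C_s' = 12.69 × 0.726 = 9.211 mg/L.

C_s ≈ 9.21 mg/L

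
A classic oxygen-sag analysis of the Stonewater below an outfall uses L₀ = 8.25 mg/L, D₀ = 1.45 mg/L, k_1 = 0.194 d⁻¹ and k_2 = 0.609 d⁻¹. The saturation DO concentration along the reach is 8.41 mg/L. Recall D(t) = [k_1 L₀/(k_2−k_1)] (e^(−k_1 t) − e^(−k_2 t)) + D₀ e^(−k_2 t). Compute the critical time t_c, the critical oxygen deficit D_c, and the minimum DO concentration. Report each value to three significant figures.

t_c = [1/(k_2−k_1)] ln[(k_2/k_1)(1 − D₀(k_2−k_1)/(k_1 L₀))]
= [1/(0.609−0.194)] ln[(0.609/0.194)(1 − 1.45×0.4150/(0.194×8.25))]
= (1/0.4150) ln[3.139 × 0.6240] = 2.410 × ln(1.959) = 2.410 × 0.6724 = 1.620 d.
L(t_c) = L₀ e^(−k_1 t_c) = 8.25 × 0.7303 = 6.025 mg/L, and at the critical point k_2 D_c = k_1 L, so D_c = (0.194/0.609) × 6.025 = 1.919 mg/L.
Minimum DO = C_s − D_c = 8.41 − 1.919 = 6.491 mg/L.

t_c ≈ 1.62 d; D_c ≈ 1.92 mg/L; min DO ≈ 6.49 mg/L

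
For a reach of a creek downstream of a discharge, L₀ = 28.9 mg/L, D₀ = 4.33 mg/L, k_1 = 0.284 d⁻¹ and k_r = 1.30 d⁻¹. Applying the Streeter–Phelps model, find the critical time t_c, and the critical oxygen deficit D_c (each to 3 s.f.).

t_c ≈ 0.741 d; D_c ≈ 5.11 mg/L

With k_r/k_1 = 4.577 and 1 − D₀(k_r−k_1)/(k_1 L₀) = 0.4640,
t_c = ln(4.577 × 0.4640) / (1.30 − 0.284) = ln(2.124) / 1.016 = 0.7533/1.016 = 0.7414 d.
D_c = (k_1/k_r) L₀ e^(−k_1 t_c) = (0.284/1.30) × 28.9 × e^(−0.284×0.7414) = 0.2185 × 28.9 × 0.8101 = 5.115 mg/L.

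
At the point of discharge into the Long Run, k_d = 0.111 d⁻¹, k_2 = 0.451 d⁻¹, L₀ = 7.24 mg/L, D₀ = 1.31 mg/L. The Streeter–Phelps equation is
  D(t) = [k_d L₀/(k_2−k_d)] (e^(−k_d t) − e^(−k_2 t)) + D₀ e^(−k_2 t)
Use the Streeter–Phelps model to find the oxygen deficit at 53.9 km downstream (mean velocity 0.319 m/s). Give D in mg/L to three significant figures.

Travel time t = x/v = 53.9 km / (0.319 m/s) = 53900 m / 0.319 m/s = 169000 s = 1.956 d.
k_d L₀/(k_2−k_d) = 0.111×7.24/(0.451−0.111) = 0.8036/0.3400 = 2.364 mg/L.
e^(−k_d t) = e^(−0.111×1.956) = 0.8049; e^(−k_2 t) = e^(−0.451×1.956) = 0.4140.
D = 2.364 × (0.8049 − 0.4140) + 1.31 × 0.4140 = 0.9240 + 0.5423 = 1.466 mg/L.

D ≈ 1.47 mg/L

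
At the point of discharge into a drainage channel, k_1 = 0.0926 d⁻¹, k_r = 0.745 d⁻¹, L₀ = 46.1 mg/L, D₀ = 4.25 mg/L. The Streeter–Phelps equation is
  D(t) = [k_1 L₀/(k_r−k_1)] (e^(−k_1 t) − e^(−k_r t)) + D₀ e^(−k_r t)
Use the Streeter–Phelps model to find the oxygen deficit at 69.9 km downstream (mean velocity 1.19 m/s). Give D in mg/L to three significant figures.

Travel time t = x/v = 69.9 km / (1.19 m/s) = 69900 m / 1.19 m/s = 58740 s = 0.6799 d.
k_1 L₀/(k_r−k_1) = 0.0926×46.1/(0.745−0.0926) = 4.269/0.6524 = 6.543 mg/L.
e^(−k_1 t) = e^(−0.0926×0.6799) = 0.9390; e^(−k_r t) = e^(−0.745×0.6799) = 0.6026.
D = 6.543 × (0.9390 − 0.6026) + 4.25 × 0.6026 = 2.201 + 2.561 = 4.762 mg/L.

D ≈ 4.76 mg/L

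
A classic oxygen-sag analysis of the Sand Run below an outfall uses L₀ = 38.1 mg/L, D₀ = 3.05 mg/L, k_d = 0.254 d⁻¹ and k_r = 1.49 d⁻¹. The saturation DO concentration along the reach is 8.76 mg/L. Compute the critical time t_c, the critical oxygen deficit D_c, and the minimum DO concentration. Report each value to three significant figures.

t_c ≈ 1.03 d; D_c ≈ 5.00 mg/L; min DO ≈ 3.76 mg/L

At the critical point dD/dt = 0, so k_d L₀ e^(−k_d t) = k_r D. Substituting D(t) from the Streeter–Phelps equation and solving for t gives
t_c = ln[(k_r/k_d)(1 − D₀(k_r−k_d)/(k_d L₀))] / (k_r−k_d).
Here k_r−k_d = 1.236 d⁻¹ and 1 − D₀(k_r−k_d)/(k_d L₀) = 1 − 3.05×1.236/(0.254×38.1) = 0.6105, so
t_c = ln(5.866 × 0.6105) / 1.236 = 1.276 / 1.236 = 1.032 d.
L(t_c) = L₀ e^(−k_d t_c) = 38.1 × 0.7694 = 29.31 mg/L, and at the critical point k_r D_c = k_d L, so D_c = (0.254/1.49) × 29.31 = 4.997 mg/L.
Minimum DO = C_s − D_c = 8.76 − 4.997 = 3.763 mg/L.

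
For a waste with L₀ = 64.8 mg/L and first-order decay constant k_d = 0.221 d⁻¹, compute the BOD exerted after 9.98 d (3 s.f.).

y_t = L₀(1 − e^(−k_d t)) = 64.8 × (1 − e^(−0.221×9.98))
= 64.8 × (1 − 0.1102) = 64.8 × 0.8898 = 57.66 mg/L.

y ≈ 57.7 mg/L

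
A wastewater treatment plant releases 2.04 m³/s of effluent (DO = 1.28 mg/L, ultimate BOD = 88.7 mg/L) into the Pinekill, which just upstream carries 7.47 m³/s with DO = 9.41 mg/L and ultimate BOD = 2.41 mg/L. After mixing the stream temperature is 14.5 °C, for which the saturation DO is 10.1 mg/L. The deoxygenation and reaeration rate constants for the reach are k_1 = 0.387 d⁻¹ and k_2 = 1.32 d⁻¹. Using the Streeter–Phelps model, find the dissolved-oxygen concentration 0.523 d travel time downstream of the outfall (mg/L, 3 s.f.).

Mixed DO = (7.47×9.41 + 2.04×1.28)/(7.47+2.04) = 72.90/9.510 = 7.666 mg/L.
Mixed L₀ = (7.47×2.41 + 2.04×88.7)/(9.510) = 199.0/9.510 = 20.92 mg/L.
Initial deficit D₀ = C_s − DO₀ = 10.1 − 7.666 = 2.434 mg/L.
D(0.523) = [0.387×20.92/(1.32−0.387)](e^(−0.387×0.523) − e^(−1.32×0.523)) + 2.434 e^(−1.32×0.523)
= 8.677 × (0.8168 − 0.5014) + 2.434 × 0.5014 = 3.957 mg/L.
DO = 10.1 − 3.957 = 6.143 mg/L.

DO ≈ 6.14 mg/L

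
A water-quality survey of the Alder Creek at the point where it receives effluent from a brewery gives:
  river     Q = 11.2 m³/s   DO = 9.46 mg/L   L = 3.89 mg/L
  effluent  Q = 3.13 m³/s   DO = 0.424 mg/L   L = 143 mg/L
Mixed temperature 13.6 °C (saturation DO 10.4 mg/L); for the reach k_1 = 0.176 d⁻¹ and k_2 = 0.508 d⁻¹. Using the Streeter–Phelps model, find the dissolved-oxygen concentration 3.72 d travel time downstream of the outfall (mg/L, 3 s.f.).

DO ≈ 3.26 mg/L

Mixed DO = (11.2×9.46 + 3.13×0.424)/(11.2+3.13) = 107.3/14.33 = 7.486 mg/L.
Mixed L₀ = (11.2×3.89 + 3.13×143)/(14.33) = 491.2/14.33 = 34.27 mg/L.
Initial deficit D₀ = C_s − DO₀ = 10.4 − 7.486 = 2.914 mg/L.
D(3.72) = [0.176×34.27/(0.508−0.176)](e^(−0.176×3.72) − e^(−0.508×3.72)) + 2.914 e^(−0.508×3.72)
= 18.17 × (0.5196 − 0.1511) + 2.914 × 0.1511 = 7.135 mg/L.
DO = 10.4 − 7.135 = 3.265 mg/L.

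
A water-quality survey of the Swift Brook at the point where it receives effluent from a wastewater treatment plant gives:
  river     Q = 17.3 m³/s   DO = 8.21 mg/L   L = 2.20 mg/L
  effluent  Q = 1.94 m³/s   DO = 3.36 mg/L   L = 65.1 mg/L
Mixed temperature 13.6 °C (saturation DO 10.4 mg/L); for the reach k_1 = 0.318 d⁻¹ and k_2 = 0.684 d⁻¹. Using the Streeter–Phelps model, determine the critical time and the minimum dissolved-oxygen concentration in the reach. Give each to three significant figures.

t_c ≈ 0.869 d; minimum DO ≈ 7.39 mg/L

Mixed DO = (17.3×8.21 + 1.94×3.36)/(17.3+1.94) = 148.6/19.24 = 7.721 mg/L.
Mixed L₀ = (17.3×2.20 + 1.94×65.1)/(19.24) = 164.4/19.24 = 8.542 mg/L.
Initial deficit D₀ = C_s − DO₀ = 10.4 − 7.721 = 2.679 mg/L.
t_c = (1/0.3660) ln[(0.684/0.318)(1 − 2.679×0.3660/(0.318×8.542))] = 2.732 × ln(1.375) = 0.8692 d.
D_c = (0.318/0.684) × 8.542 × e^(−0.318×0.8692) = 0.4649 × 8.542 × 0.7585 = 3.012 mg/L.
Minimum DO = 10.4 − 3.012 = 7.388 mg/L.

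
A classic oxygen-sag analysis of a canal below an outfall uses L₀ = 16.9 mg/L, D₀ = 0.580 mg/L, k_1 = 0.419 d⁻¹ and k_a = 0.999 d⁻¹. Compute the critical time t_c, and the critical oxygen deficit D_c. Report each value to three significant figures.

t_c ≈ 1.41 d; D_c ≈ 3.92 mg/L

At the critical point dD/dt = 0, so k_1 L₀ e^(−k_1 t) = k_a D. Substituting D(t) from the Streeter–Phelps equation and solving for t gives
t_c = ln[(k_a/k_1)(1 − D₀(k_a−k_1)/(k_1 L₀))] / (k_a−k_1).
Here k_a−k_1 = 0.5800 d⁻¹ and 1 − D₀(k_a−k_1)/(k_1 L₀) = 1 − 0.580×0.5800/(0.419×16.9) = 0.9525, so
t_c = ln(2.384 × 0.9525) / 0.5800 = 0.8202 / 0.5800 = 1.414 d.
L(t_c) = L₀ e^(−k_1 t_c) = 16.9 × 0.5529 = 9.344 mg/L, and at the critical point k_a D_c = k_1 L, so D_c = (0.419/0.999) × 9.344 = 3.919 mg/L.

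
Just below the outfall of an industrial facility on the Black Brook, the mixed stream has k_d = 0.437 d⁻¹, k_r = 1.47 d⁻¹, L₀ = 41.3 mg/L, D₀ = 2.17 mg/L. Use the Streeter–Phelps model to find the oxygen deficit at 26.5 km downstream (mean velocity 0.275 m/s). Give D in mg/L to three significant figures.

Travel time t = x/v = 26.5 km / (0.275 m/s) = 26500 m / 0.275 m/s = 96360 s = 1.115 d.
k_d L₀/(k_r−k_d) = 0.437×41.3/(1.47−0.437) = 18.05/1.033 = 17.47 mg/L.
e^(−k_d t) = e^(−0.437×1.115) = 0.6142; e^(−k_r t) = e^(−1.47×1.115) = 0.1941.
D = 17.47 × (0.6142 − 0.1941) + 2.17 × 0.1941 = 7.341 + 0.4211 = 7.762 mg/L.

D ≈ 7.76 mg/L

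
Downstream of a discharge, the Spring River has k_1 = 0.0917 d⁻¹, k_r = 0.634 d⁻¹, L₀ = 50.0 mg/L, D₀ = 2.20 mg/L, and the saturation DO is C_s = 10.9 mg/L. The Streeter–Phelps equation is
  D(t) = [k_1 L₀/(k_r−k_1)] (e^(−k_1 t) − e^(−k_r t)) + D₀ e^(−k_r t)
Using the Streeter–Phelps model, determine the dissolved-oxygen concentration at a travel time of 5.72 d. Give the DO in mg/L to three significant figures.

k_1 L₀/(k_r−k_1) = 0.0917×50.0/(0.634−0.0917) = 4.585/0.5423 = 8.455 mg/L.
e^(−k_1 t) = e^(−0.0917×5.720) = 0.5918; e^(−k_r t) = e^(−0.634×5.720) = 0.02661.
D = 8.455 × (0.5918 − 0.02661) + 2.20 × 0.02661 = 4.779 + 0.05854 = 4.837 mg/L.
DO = C_s − D = 10.9 − 4.837 = 6.063 mg/L.

DO ≈ 6.06 mg/L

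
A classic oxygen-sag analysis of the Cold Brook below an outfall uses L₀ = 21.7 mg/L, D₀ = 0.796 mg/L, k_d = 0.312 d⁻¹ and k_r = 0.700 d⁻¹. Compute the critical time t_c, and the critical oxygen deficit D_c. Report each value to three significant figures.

t_c = [1/(k_r−k_d)] ln[(k_r/k_d)(1 − D₀(k_r−k_d)/(k_d L₀))]
= [1/(0.700−0.312)] ln[(0.700/0.312)(1 − 0.796×0.3880/(0.312×21.7))]
= (1/0.3880) ln[2.244 × 0.9544] = 2.577 × ln(2.141) = 2.577 × 0.7614 = 1.962 d.
L(t_c) = L₀ e^(−k_d t_c) = 21.7 × 0.5421 = 11.76 mg/L, and at the critical point k_r D_c = k_d L, so D_c = (0.312/0.700) × 11.76 = 5.243 mg/L.

t_c ≈ 1.96 d; D_c ≈ 5.24 mg/L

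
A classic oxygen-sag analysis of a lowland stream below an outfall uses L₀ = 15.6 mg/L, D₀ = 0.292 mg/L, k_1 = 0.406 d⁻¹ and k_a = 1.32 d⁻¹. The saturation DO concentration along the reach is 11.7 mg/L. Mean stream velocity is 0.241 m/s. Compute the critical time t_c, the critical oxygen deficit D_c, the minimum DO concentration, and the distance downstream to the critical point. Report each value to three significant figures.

At the critical point dD/dt = 0, so k_1 L₀ e^(−k_1 t) = k_a D. Substituting D(t) from the Streeter–Phelps equation and solving for t gives
t_c = ln[(k_a/k_1)(1 − D₀(k_a−k_1)/(k_1 L₀))] / (k_a−k_1).
Here k_a−k_1 = 0.9140 d⁻¹ and 1 − D₀(k_a−k_1)/(k_1 L₀) = 1 − 0.292×0.9140/(0.406×15.6) = 0.9579, so
t_c = ln(3.251 × 0.9579) / 0.9140 = 1.136 / 0.9140 = 1.243 d.
L(t_c) = L₀ e^(−k_1 t_c) = 15.6 × 0.6037 = 9.418 mg/L, and at the critical point k_a D_c = k_1 L, so D_c = (0.406/1.32) × 9.418 = 2.897 mg/L.
Minimum DO = C_s − D_c = 11.7 − 2.897 = 8.803 mg/L.
x_c = v t_c = 0.241 m/s × 1.243 d × 86400 s/d = 25880 m ≈ 25.9 km.

t_c ≈ 1.24 d; D_c ≈ 2.90 mg/L; min DO ≈ 8.80 mg/L; x_c ≈ 25.9 km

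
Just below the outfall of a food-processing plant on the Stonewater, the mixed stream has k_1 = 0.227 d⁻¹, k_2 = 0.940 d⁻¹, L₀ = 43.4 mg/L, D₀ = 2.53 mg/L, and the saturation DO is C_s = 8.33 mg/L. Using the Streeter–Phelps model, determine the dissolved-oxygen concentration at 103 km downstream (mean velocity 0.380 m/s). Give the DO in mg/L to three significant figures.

DO ≈ 2.14 mg/L

Travel time t = x/v = 103 km / (0.380 m/s) = 103000 m / 0.380 m/s = 271100 s = 3.137 d.
k_1 L₀/(k_2−k_1) = 0.227×43.4/(0.940−0.227) = 9.852/0.7130 = 13.82 mg/L.
e^(−k_1 t) = e^(−0.227×3.137) = 0.4906; e^(−k_2 t) = e^(−0.940×3.137) = 0.05239.
D = 13.82 × (0.4906 − 0.05239) + 2.53 × 0.05239 = 6.055 + 0.1326 = 6.187 mg/L.
DO = C_s − D = 8.33 − 6.187 = 2.143 mg/L.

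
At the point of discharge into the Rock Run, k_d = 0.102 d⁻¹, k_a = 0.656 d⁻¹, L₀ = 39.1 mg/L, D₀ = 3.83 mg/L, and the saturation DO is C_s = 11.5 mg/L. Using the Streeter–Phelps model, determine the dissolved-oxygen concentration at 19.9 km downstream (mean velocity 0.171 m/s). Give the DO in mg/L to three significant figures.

Travel time t = x/v = 19.9 km / (0.171 m/s) = 19900 m / 0.171 m/s = 116400 s = 1.347 d.
k_d L₀/(k_a−k_d) = 0.102×39.1/(0.656−0.102) = 3.988/0.5540 = 7.199 mg/L.
e^(−k_d t) = e^(−0.102×1.347) = 0.8716; e^(−k_a t) = e^(−0.656×1.347) = 0.4133.
D = 7.199 × (0.8716 − 0.4133) + 3.83 × 0.4133 = 3.300 + 1.583 = 4.882 mg/L.
DO = C_s − D = 11.5 − 4.882 = 6.618 mg/L.

DO ≈ 6.62 mg/L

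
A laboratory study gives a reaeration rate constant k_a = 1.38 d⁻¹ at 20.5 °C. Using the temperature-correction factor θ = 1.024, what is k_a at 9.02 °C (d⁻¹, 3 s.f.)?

k_a ≈ 1.05 d⁻¹

k_a(T₂) = k_a(T₁) · θ^(T₂−T₁) = 1.38 × 1.024^(9.02−20.5)
= 1.38 × 1.024^-11.5 = 1.38 × 0.7617 = 1.051 d⁻¹.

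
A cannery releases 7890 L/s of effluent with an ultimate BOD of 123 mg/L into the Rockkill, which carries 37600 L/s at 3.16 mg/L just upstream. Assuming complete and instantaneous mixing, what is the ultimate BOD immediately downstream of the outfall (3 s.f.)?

23.9 mg/L

Flow-weighted mixing: C = (Q_r C_r + Q_w C_w)/(Q_r + Q_w)
= (37600×3.16 + 7890×123)/(37600 + 7890) = 1.089×10^6/45490 = 23.95 mg/L.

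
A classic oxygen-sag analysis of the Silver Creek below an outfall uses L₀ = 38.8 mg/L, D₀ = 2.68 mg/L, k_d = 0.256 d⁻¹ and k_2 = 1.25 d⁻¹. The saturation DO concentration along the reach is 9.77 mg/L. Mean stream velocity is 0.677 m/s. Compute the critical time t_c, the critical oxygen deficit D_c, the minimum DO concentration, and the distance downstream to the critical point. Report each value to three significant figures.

t_c ≈ 1.28 d; D_c ≈ 5.72 mg/L; min DO ≈ 4.05 mg/L; x_c ≈ 74.9 km

t_c = [1/(k_2−k_d)] ln[(k_2/k_d)(1 − D₀(k_2−k_d)/(k_d L₀))]
= [1/(1.25−0.256)] ln[(1.25/0.256)(1 − 2.68×0.9940/(0.256×38.8))]
= (1/0.9940) ln[4.883 × 0.7318] = 1.006 × ln(3.573) = 1.006 × 1.273 = 1.281 d.
D_c = (k_d/k_2) L₀ e^(−k_d t_c) = (0.256/1.25) × 38.8 × e^(−0.256×1.281) = 0.2048 × 38.8 × 0.7204 = 5.724 mg/L.
Minimum DO = C_s − D_c = 9.77 − 5.724 = 4.046 mg/L.
x_c = v t_c = 0.677 m/s × 1.281 d × 86400 s/d = 74940 m ≈ 74.9 km.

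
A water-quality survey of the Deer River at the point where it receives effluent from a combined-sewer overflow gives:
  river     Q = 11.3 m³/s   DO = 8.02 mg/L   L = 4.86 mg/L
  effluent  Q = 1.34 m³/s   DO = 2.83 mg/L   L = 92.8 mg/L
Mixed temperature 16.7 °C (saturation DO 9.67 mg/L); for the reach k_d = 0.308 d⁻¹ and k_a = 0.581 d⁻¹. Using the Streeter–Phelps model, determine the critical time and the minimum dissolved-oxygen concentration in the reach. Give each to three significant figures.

Mixed DO = (11.3×8.02 + 1.34×2.83)/(11.3+1.34) = 94.42/12.64 = 7.470 mg/L.
Mixed L₀ = (11.3×4.86 + 1.34×92.8)/(12.64) = 179.3/12.64 = 14.18 mg/L.
Initial deficit D₀ = C_s − DO₀ = 9.67 − 7.470 = 2.200 mg/L.
t_c = (1/0.2730) ln[(0.581/0.308)(1 − 2.200×0.2730/(0.308×14.18))] = 3.663 × ln(1.627) = 1.783 d.
D_c = (0.308/0.581) × 14.18 × e^(−0.308×1.783) = 0.5301 × 14.18 × 0.5775 = 4.342 mg/L.
Minimum DO = 9.67 − 4.342 = 5.328 mg/L.

t_c ≈ 1.78 d; minimum DO ≈ 5.33 mg/L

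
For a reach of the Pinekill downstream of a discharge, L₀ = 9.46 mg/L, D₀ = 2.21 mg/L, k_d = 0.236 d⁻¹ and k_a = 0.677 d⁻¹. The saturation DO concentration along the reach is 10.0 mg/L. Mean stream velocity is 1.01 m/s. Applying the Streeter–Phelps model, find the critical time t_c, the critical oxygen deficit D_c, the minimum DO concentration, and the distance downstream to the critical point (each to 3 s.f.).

t_c ≈ 1.09 d; D_c ≈ 2.55 mg/L; min DO ≈ 7.45 mg/L; x_c ≈ 95.0 km

t_c = [1/(k_a−k_d)] ln[(k_a/k_d)(1 − D₀(k_a−k_d)/(k_d L₀))]
= [1/(0.677−0.236)] ln[(0.677/0.236)(1 − 2.21×0.4410/(0.236×9.46))]
= (1/0.4410) ln[2.869 × 0.5635] = 2.268 × ln(1.616) = 2.268 × 0.4802 = 1.089 d.
L(t_c) = L₀ e^(−k_d t_c) = 9.46 × 0.7734 = 7.316 mg/L, and at the critical point k_a D_c = k_d L, so D_c = (0.236/0.677) × 7.316 = 2.550 mg/L.
Minimum DO = C_s − D_c = 10.0 − 2.550 = 7.450 mg/L.
x_c = v t_c = 1.01 m/s × 1.089 d × 86400 s/d = 95020 m ≈ 95.0 km.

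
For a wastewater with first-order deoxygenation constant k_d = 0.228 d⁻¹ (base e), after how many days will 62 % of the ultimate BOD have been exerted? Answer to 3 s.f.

t ≈ 4.24 d

y/L₀ = 1 − e^(−k_d t) = 0.62 ⇒ e^(−k_d t) = 0.380
t = −ln(0.380) / 0.228 = 0.9676 / 0.228 = 4.244 d.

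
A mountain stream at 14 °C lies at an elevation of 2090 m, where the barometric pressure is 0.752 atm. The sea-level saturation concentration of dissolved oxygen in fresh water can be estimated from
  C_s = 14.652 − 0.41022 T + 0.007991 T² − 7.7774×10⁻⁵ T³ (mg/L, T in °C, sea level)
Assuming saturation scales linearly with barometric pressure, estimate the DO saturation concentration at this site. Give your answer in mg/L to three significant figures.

C_s ≈ 7.72 mg/L

At sea level: C_s = 14.652 − 0.41022×14 + 0.007991×14² − 7.7774×10⁻⁵×14³ = 10.26 mg/L.
Pressure correction: C_s' = 10.26 × 0.752 = 7.717 mg/L.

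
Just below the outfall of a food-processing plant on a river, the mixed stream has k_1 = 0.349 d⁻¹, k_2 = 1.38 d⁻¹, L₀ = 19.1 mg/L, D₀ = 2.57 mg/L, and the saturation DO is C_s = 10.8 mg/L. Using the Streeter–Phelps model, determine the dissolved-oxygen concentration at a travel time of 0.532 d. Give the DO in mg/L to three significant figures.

k_1 L₀/(k_2−k_1) = 0.349×19.1/(1.38−0.349) = 6.666/1.031 = 6.465 mg/L.
e^(−k_1 t) = e^(−0.349×0.5320) = 0.8305; e^(−k_2 t) = e^(−1.38×0.5320) = 0.4799.
D = 6.465 × (0.8305 − 0.4799) + 2.57 × 0.4799 = 2.267 + 1.233 = 3.500 mg/L.
DO = C_s − D = 10.8 − 3.500 = 7.300 mg/L.

DO ≈ 7.30 mg/L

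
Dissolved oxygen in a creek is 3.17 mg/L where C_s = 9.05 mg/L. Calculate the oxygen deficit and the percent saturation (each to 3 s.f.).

D ≈ 5.88 mg/L; 35.0 % saturation

D = C_s − C = 9.05 − 3.17 = 5.88 mg/L.
% saturation = 3.17/9.05 × 100 = 35.0 %.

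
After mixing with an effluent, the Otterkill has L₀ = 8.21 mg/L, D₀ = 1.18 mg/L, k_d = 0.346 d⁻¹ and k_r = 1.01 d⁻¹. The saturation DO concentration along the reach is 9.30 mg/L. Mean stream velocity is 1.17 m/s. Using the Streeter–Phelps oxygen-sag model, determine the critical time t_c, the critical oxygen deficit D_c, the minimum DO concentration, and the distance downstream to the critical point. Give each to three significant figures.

t_c ≈ 1.13 d; D_c ≈ 1.90 mg/L; min DO ≈ 7.40 mg/L; x_c ≈ 114 km

t_c = [1/(k_r−k_d)] ln[(k_r/k_d)(1 − D₀(k_r−k_d)/(k_d L₀))]
= [1/(1.01−0.346)] ln[(1.01/0.346)(1 − 1.18×0.6640/(0.346×8.21))]
= (1/0.6640) ln[2.919 × 0.7242] = 1.506 × ln(2.114) = 1.506 × 0.7485 = 1.127 d.
L(t_c) = L₀ e^(−k_d t_c) = 8.21 × 0.6770 = 5.558 mg/L, and at the critical point k_r D_c = k_d L, so D_c = (0.346/1.01) × 5.558 = 1.904 mg/L.
Minimum DO = C_s − D_c = 9.30 − 1.904 = 7.396 mg/L.
x_c = v t_c = 1.17 m/s × 1.127 d × 86400 s/d = 114000 m ≈ 114 km.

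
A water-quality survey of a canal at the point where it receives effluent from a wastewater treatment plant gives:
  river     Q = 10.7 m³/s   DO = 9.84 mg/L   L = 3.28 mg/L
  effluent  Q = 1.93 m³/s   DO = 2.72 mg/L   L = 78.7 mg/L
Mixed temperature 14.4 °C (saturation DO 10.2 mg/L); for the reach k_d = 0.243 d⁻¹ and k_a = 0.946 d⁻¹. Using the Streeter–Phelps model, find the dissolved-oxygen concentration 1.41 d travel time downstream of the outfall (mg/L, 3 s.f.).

Mixed DO = (10.7×9.84 + 1.93×2.72)/(10.7+1.93) = 110.5/12.63 = 8.752 mg/L.
Mixed L₀ = (10.7×3.28 + 1.93×78.7)/(12.63) = 187.0/12.63 = 14.80 mg/L.
Initial deficit D₀ = C_s − DO₀ = 10.2 − 8.752 = 1.448 mg/L.
D(1.41) = [0.243×14.80/(0.946−0.243)](e^(−0.243×1.41) − e^(−0.946×1.41)) + 1.448 e^(−0.946×1.41)
= 5.118 × (0.7099 − 0.2635) + 1.448 × 0.2635 = 2.666 mg/L.
DO = 10.2 − 2.666 = 7.534 mg/L.

DO ≈ 7.53 mg/L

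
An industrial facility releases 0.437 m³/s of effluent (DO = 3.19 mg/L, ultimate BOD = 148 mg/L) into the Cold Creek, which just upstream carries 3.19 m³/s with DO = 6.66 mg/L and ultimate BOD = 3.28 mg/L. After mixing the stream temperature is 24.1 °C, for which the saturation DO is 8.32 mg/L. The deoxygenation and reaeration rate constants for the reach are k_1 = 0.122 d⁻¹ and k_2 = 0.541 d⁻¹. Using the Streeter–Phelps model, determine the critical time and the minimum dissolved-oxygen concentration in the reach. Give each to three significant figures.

Mixed DO = (3.19×6.66 + 0.437×3.19)/(3.19+0.437) = 22.64/3.627 = 6.242 mg/L.
Mixed L₀ = (3.19×3.28 + 0.437×148)/(3.627) = 75.14/3.627 = 20.72 mg/L.
Initial deficit D₀ = C_s − DO₀ = 8.32 − 6.242 = 2.078 mg/L.
t_c = (1/0.4190) ln[(0.541/0.122)(1 − 2.078×0.4190/(0.122×20.72))] = 2.387 × ln(2.907) = 2.547 d.
D_c = (0.122/0.541) × 20.72 × e^(−0.122×2.547) = 0.2255 × 20.72 × 0.7329 = 3.424 mg/L.
Minimum DO = 8.32 − 3.424 = 4.896 mg/L.

t_c ≈ 2.55 d; minimum DO ≈ 4.90 mg/L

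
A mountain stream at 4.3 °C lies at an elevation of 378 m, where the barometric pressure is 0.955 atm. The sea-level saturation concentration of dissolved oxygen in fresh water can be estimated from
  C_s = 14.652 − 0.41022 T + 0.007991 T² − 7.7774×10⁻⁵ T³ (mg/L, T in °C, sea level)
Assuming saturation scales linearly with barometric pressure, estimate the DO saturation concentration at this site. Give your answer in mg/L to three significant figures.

At sea level: C_s = 14.652 − 0.41022×4.3 + 0.007991×4.3² − 7.7774×10⁻⁵×4.3³ = 13.03 mg/L.
Pressure correction: C_s' = 13.03 × 0.955 = 12.44 mg/L.

C_s ≈ 12.4 mg/L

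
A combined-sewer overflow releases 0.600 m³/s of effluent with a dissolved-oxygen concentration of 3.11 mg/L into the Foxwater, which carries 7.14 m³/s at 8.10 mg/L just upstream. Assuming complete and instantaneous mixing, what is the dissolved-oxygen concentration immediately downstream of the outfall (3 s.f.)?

7.71 mg/L

Flow-weighted mixing: C = (Q_r C_r + Q_w C_w)/(Q_r + Q_w)
= (7.14×8.10 + 0.600×3.11)/(7.14 + 0.600) = 59.70/7.740 = 7.713 mg/L.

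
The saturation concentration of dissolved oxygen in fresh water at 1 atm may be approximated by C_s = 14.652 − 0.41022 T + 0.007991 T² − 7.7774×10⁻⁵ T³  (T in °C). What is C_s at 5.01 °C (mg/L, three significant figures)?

C_s ≈ 12.8 mg/L

C_s = 14.652 − 0.41022×5.01 + 0.007991×5.01² − 7.7774×10⁻⁵×5.01³ = 12.79 mg/L.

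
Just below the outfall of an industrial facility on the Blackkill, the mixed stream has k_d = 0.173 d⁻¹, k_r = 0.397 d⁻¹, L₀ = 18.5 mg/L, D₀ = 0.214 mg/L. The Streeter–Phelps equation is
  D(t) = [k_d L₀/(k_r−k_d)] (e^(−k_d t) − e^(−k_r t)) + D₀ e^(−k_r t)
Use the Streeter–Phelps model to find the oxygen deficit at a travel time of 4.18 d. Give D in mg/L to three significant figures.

D ≈ 4.26 mg/L

k_d L₀/(k_r−k_d) = 0.173×18.5/(0.397−0.173) = 3.200/0.2240 = 14.29 mg/L.
e^(−k_d t) = e^(−0.173×4.180) = 0.4852; e^(−k_r t) = e^(−0.397×4.180) = 0.1902.
D = 14.29 × (0.4852 − 0.1902) + 0.214 × 0.1902 = 4.215 + 0.04071 = 4.255 mg/L.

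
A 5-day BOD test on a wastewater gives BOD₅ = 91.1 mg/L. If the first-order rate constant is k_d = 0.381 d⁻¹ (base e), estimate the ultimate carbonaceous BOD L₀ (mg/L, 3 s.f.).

L₀ ≈ 107 mg/L

BOD₅ = L₀(1 − e^(−5k_d)) ⇒ L₀ = BOD₅ / (1 − e^(−5×0.381))
= 91.1 / (1 − 0.1488) = 91.1 / 0.8512 = 107.0 mg/L.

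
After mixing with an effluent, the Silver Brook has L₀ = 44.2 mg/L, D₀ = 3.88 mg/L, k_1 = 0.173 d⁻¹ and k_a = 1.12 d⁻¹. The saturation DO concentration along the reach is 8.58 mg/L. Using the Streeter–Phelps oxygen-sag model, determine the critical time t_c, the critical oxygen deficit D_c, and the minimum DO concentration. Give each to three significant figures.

With k_a/k_1 = 6.474 and 1 − D₀(k_a−k_1)/(k_1 L₀) = 0.5195,
t_c = ln(6.474 × 0.5195) / (1.12 − 0.173) = ln(3.363) / 0.9470 = 1.213/0.9470 = 1.281 d.
D_c = (k_1/k_a) L₀ e^(−k_1 t_c) = (0.173/1.12) × 44.2 × e^(−0.173×1.281) = 0.1545 × 44.2 × 0.8013 = 5.470 mg/L.
Minimum DO = C_s − D_c = 8.58 − 5.470 = 3.110 mg/L.

t_c ≈ 1.28 d; D_c ≈ 5.47 mg/L; min DO ≈ 3.11 mg/L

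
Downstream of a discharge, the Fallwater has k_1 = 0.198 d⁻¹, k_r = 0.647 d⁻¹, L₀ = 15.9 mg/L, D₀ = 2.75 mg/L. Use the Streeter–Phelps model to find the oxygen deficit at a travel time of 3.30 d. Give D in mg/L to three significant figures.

D ≈ 3.14 mg/L

k_1 L₀/(k_r−k_1) = 0.198×15.9/(0.647−0.198) = 3.148/0.4490 = 7.012 mg/L.
e^(−k_1 t) = e^(−0.198×3.300) = 0.5203; e^(−k_r t) = e^(−0.647×3.300) = 0.1182.
D = 7.012 × (0.5203 − 0.1182) + 2.75 × 0.1182 = 2.819 + 0.3251 = 3.144 mg/L.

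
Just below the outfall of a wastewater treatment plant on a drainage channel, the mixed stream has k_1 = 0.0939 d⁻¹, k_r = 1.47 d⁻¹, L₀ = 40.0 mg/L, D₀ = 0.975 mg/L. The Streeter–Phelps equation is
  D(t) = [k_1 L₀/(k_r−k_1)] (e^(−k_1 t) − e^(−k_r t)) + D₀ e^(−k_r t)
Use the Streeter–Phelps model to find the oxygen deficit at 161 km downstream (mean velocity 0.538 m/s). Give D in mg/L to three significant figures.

D ≈ 1.96 mg/L

Travel time t = x/v = 161 km / (0.538 m/s) = 161000 m / 0.538 m/s = 299300 s = 3.464 d.
k_1 L₀/(k_r−k_1) = 0.0939×40.0/(1.47−0.0939) = 3.756/1.376 = 2.729 mg/L.
e^(−k_1 t) = e^(−0.0939×3.464) = 0.7224; e^(−k_r t) = e^(−1.47×3.464) = 0.006149.
D = 2.729 × (0.7224 − 0.006149) + 0.975 × 0.006149 = 1.955 + 0.005995 = 1.961 mg/L.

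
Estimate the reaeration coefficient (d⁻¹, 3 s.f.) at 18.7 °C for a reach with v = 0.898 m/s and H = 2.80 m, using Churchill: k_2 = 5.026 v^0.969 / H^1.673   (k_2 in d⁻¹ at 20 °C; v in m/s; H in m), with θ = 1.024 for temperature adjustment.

k_2(20) = 5.026 × 0.898^0.969 / 2.80^1.673 = 5.026 × 0.9010 / 5.599 = 0.8088 d⁻¹.
k_2(18.7) = 0.8088 × 1.024^(18.7−20) = 0.8088 × 0.9696 = 0.7843 d⁻¹.

k_2 ≈ 0.784 d⁻¹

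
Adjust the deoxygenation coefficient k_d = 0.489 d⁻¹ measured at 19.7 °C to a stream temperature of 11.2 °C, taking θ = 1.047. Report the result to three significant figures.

k_d ≈ 0.331 d⁻¹

k_d(T₂) = k_d(T₁) · θ^(T₂−T₁) = 0.489 × 1.047^(11.2−19.7)
= 0.489 × 1.047^-8.50 = 0.489 × 0.6768 = 0.3309 d⁻¹.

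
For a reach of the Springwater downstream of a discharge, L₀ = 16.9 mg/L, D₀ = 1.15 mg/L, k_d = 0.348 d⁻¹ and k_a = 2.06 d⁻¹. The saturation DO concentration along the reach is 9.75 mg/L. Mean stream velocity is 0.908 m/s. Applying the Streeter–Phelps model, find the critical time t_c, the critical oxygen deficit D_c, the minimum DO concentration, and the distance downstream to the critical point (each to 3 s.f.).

t_c ≈ 0.801 d; D_c ≈ 2.16 mg/L; min DO ≈ 7.59 mg/L; x_c ≈ 62.8 km

At the critical point dD/dt = 0, so k_d L₀ e^(−k_d t) = k_a D. Substituting D(t) from the Streeter–Phelps equation and solving for t gives
t_c = ln[(k_a/k_d)(1 − D₀(k_a−k_d)/(k_d L₀))] / (k_a−k_d).
Here k_a−k_d = 1.712 d⁻¹ and 1 − D₀(k_a−k_d)/(k_d L₀) = 1 − 1.15×1.712/(0.348×16.9) = 0.6652, so
t_c = ln(5.920 × 0.6652) / 1.712 = 1.371 / 1.712 = 0.8006 d.
D_c = (k_d/k_a) L₀ e^(−k_d t_c) = (0.348/2.06) × 16.9 × e^(−0.348×0.8006) = 0.1689 × 16.9 × 0.7568 = 2.161 mg/L.
Minimum DO = C_s − D_c = 9.75 − 2.161 = 7.589 mg/L.
x_c = v t_c = 0.908 m/s × 0.8006 d × 86400 s/d = 62810 m ≈ 62.8 km.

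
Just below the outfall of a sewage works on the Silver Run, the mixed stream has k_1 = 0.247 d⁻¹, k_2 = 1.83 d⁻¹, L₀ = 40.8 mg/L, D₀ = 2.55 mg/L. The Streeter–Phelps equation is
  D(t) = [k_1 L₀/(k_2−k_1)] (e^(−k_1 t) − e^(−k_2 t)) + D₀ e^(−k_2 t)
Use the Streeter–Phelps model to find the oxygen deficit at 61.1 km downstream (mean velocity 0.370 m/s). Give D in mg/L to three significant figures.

D ≈ 3.86 mg/L

Travel time t = x/v = 61.1 km / (0.370 m/s) = 61100 m / 0.370 m/s = 165100 s = 1.911 d.
k_1 L₀/(k_2−k_1) = 0.247×40.8/(1.83−0.247) = 10.08/1.583 = 6.366 mg/L.
e^(−k_1 t) = e^(−0.247×1.911) = 0.6237; e^(−k_2 t) = e^(−1.83×1.911) = 0.03027.
D = 6.366 × (0.6237 − 0.03027) + 2.55 × 0.03027 = 3.778 + 0.07718 = 3.855 mg/L.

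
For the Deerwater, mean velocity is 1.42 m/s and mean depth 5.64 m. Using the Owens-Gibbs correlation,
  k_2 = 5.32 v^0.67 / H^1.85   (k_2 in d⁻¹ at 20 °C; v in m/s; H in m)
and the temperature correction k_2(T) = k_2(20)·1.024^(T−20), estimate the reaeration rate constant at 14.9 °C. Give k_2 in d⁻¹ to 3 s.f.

k_2 ≈ 0.243 d⁻¹

k_2(20) = 5.32 × 1.42^0.67 / 5.64^1.85 = 5.32 × 1.265 / 24.54 = 0.2742 d⁻¹.
k_2(14.9) = 0.2742 × 1.024^(14.9−20) = 0.2742 × 0.8861 = 0.2430 d⁻¹.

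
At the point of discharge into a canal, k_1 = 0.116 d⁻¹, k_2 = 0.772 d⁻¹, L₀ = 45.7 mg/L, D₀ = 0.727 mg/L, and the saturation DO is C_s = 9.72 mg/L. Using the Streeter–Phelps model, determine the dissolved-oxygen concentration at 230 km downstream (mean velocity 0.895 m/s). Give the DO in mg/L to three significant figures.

Travel time t = x/v = 230 km / (0.895 m/s) = 230000 m / 0.895 m/s = 257000 s = 2.974 d.
k_1 L₀/(k_2−k_1) = 0.116×45.7/(0.772−0.116) = 5.301/0.6560 = 8.081 mg/L.
e^(−k_1 t) = e^(−0.116×2.974) = 0.7082; e^(−k_2 t) = e^(−0.772×2.974) = 0.1006.
D = 8.081 × (0.7082 − 0.1006) + 0.727 × 0.1006 = 4.910 + 0.07317 = 4.983 mg/L.
DO = C_s − D = 9.72 − 4.983 = 4.737 mg/L.

DO ≈ 4.74 mg/L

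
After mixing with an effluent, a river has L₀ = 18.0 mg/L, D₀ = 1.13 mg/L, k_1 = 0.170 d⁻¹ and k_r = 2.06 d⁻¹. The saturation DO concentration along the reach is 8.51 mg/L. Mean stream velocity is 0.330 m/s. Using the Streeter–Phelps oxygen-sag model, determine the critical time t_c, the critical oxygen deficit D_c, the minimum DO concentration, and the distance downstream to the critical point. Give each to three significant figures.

t_c = [1/(k_r−k_1)] ln[(k_r/k_1)(1 − D₀(k_r−k_1)/(k_1 L₀))]
= [1/(2.06−0.170)] ln[(2.06/0.170)(1 − 1.13×1.890/(0.170×18.0))]
= (1/1.890) ln[12.12 × 0.3021] = 0.5291 × ln(3.660) = 0.5291 × 1.298 = 0.6865 d.
L(t_c) = L₀ e^(−k_1 t_c) = 18.0 × 0.8898 = 16.02 mg/L, and at the critical point k_r D_c = k_1 L, so D_c = (0.170/2.06) × 16.02 = 1.322 mg/L.
Minimum DO = C_s − D_c = 8.51 − 1.322 = 7.188 mg/L.
x_c = v t_c = 0.330 m/s × 0.6865 d × 86400 s/d = 19570 m ≈ 19.6 km.

t_c ≈ 0.687 d; D_c ≈ 1.32 mg/L; min DO ≈ 7.19 mg/L; x_c ≈ 19.6 km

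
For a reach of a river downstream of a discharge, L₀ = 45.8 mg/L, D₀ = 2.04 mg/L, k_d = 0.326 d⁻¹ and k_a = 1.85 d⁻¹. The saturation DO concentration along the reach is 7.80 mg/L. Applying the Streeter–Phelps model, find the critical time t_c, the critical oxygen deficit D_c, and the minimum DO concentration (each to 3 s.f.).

t_c ≈ 0.986 d; D_c ≈ 5.85 mg/L; min DO ≈ 1.95 mg/L

With k_a/k_d = 5.675 and 1 − D₀(k_a−k_d)/(k_d L₀) = 0.7918,
t_c = ln(5.675 × 0.7918) / (1.85 − 0.326) = ln(4.493) / 1.524 = 1.503/1.524 = 0.9859 d.
D_c = (k_d/k_a) L₀ e^(−k_d t_c) = (0.326/1.85) × 45.8 × e^(−0.326×0.9859) = 0.1762 × 45.8 × 0.7251 = 5.852 mg/L.
Minimum DO = C_s − D_c = 7.80 − 5.852 = 1.948 mg/L.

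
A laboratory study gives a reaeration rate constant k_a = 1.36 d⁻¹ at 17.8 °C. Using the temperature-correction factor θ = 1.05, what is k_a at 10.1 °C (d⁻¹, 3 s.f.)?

k_a ≈ 0.934 d⁻¹

k_a(T₂) = k_a(T₁) · θ^(T₂−T₁) = 1.36 × 1.05^(10.1−17.8)
= 1.36 × 1.05^-7.70 = 1.36 × 0.6868 = 0.9341 d⁻¹.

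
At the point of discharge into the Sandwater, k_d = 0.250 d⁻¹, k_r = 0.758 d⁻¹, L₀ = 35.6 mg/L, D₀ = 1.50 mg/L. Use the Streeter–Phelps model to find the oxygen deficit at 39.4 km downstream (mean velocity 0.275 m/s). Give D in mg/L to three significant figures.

D ≈ 7.02 mg/L

Travel time t = x/v = 39.4 km / (0.275 m/s) = 39400 m / 0.275 m/s = 143300 s = 1.658 d.
k_d L₀/(k_r−k_d) = 0.250×35.6/(0.758−0.250) = 8.900/0.5080 = 17.52 mg/L.
e^(−k_d t) = e^(−0.250×1.658) = 0.6606; e^(−k_r t) = e^(−0.758×1.658) = 0.2845.
D = 17.52 × (0.6606 − 0.2845) + 1.50 × 0.2845 = 6.589 + 0.4268 = 7.016 mg/L.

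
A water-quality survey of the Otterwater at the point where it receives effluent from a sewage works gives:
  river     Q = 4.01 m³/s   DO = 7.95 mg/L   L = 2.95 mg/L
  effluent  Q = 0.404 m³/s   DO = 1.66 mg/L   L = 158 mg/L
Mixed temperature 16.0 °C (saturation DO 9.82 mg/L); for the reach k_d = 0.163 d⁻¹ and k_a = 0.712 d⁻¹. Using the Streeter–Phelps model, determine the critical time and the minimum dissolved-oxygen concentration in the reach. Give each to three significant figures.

t_c ≈ 1.49 d; minimum DO ≈ 6.74 mg/L

Mixed DO = (4.01×7.95 + 0.404×1.66)/(4.01+0.404) = 32.55/4.414 = 7.374 mg/L.
Mixed L₀ = (4.01×2.95 + 0.404×158)/(4.414) = 75.66/4.414 = 17.14 mg/L.
Initial deficit D₀ = C_s − DO₀ = 9.82 − 7.374 = 2.446 mg/L.
t_c = (1/0.5490) ln[(0.712/0.163)(1 − 2.446×0.5490/(0.163×17.14))] = 1.821 × ln(2.269) = 1.492 d.
D_c = (0.163/0.712) × 17.14 × e^(−0.163×1.492) = 0.2289 × 17.14 × 0.7841 = 3.077 mg/L.
Minimum DO = 9.82 − 3.077 = 6.743 mg/L.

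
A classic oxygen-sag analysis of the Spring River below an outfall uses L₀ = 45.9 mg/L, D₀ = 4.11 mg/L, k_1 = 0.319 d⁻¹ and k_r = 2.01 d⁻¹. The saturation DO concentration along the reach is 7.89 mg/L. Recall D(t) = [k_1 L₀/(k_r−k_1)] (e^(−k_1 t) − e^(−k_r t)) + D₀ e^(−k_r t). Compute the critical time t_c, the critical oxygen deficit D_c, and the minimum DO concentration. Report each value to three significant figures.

t_c ≈ 0.708 d; D_c ≈ 5.81 mg/L; min DO ≈ 2.08 mg/L

At the critical point dD/dt = 0, so k_1 L₀ e^(−k_1 t) = k_r D. Substituting D(t) from the Streeter–Phelps equation and solving for t gives
t_c = ln[(k_r/k_1)(1 − D₀(k_r−k_1)/(k_1 L₀))] / (k_r−k_1).
Here k_r−k_1 = 1.691 d⁻¹ and 1 − D₀(k_r−k_1)/(k_1 L₀) = 1 − 4.11×1.691/(0.319×45.9) = 0.5253, so
t_c = ln(6.301 × 0.5253) / 1.691 = 1.197 / 1.691 = 0.7079 d.
D_c = (k_1/k_r) L₀ e^(−k_1 t_c) = (0.319/2.01) × 45.9 × e^(−0.319×0.7079) = 0.1587 × 45.9 × 0.7979 = 5.812 mg/L.
Minimum DO = C_s − D_c = 7.89 − 5.812 = 2.078 mg/L.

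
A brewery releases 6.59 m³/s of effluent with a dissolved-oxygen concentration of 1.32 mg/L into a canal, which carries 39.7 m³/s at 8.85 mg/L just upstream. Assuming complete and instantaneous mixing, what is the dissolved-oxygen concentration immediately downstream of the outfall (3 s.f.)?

7.78 mg/L

Flow-weighted mixing: C = (Q_r C_r + Q_w C_w)/(Q_r + Q_w)
= (39.7×8.85 + 6.59×1.32)/(39.7 + 6.59) = 360.0/46.29 = 7.778 mg/L.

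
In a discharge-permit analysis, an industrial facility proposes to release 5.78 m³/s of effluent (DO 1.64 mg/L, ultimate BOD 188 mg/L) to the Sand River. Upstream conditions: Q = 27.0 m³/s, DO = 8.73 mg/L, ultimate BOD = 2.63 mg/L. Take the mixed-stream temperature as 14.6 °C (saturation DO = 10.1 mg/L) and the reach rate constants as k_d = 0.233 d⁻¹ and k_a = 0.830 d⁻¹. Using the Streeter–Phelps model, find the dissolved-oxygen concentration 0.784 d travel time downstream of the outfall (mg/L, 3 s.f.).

Mixed DO = (27.0×8.73 + 5.78×1.64)/(27.0+5.78) = 245.2/32.78 = 7.480 mg/L.
Mixed L₀ = (27.0×2.63 + 5.78×188)/(32.78) = 1158/32.78 = 35.32 mg/L.
Initial deficit D₀ = C_s − DO₀ = 10.1 − 7.480 = 2.620 mg/L.
D(0.784) = [0.233×35.32/(0.830−0.233)](e^(−0.233×0.784) − e^(−0.830×0.784)) + 2.620 e^(−0.830×0.784)
= 13.78 × (0.8330 − 0.5217) + 2.620 × 0.5217 = 5.659 mg/L.
DO = 10.1 − 5.659 = 4.441 mg/L.

DO ≈ 4.44 mg/L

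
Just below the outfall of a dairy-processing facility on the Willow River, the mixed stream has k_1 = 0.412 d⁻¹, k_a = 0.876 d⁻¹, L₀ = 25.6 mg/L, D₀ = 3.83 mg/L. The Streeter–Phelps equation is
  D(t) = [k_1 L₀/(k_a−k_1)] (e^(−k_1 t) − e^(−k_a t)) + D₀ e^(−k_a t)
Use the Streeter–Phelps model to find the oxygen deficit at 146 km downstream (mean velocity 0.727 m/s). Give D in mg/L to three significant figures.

D ≈ 6.26 mg/L

Travel time t = x/v = 146 km / (0.727 m/s) = 146000 m / 0.727 m/s = 200800 s = 2.324 d.
k_1 L₀/(k_a−k_1) = 0.412×25.6/(0.876−0.412) = 10.55/0.4640 = 22.73 mg/L.
e^(−k_1 t) = e^(−0.412×2.324) = 0.3838; e^(−k_a t) = e^(−0.876×2.324) = 0.1305.
D = 22.73 × (0.3838 − 0.1305) + 3.83 × 0.1305 = 5.757 + 0.4999 = 6.257 mg/L.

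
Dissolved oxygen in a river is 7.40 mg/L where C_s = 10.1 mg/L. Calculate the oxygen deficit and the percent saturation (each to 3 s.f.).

D ≈ 2.70 mg/L; 73.3 % saturation

D = C_s − C = 10.1 − 7.40 = 2.70 mg/L.
% saturation = 7.40/10.1 × 100 = 73.3 %.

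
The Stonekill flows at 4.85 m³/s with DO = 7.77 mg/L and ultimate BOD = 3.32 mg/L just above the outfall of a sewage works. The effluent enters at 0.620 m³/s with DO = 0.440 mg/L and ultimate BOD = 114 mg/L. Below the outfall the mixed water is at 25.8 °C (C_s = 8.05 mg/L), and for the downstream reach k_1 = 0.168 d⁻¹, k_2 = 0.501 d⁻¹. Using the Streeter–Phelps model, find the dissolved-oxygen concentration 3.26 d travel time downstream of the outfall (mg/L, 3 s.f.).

DO ≈ 4.77 mg/L

Mixed DO = (4.85×7.77 + 0.620×0.440)/(4.85+0.620) = 37.96/5.470 = 6.939 mg/L.
Mixed L₀ = (4.85×3.32 + 0.620×114)/(5.470) = 86.78/5.470 = 15.87 mg/L.
Initial deficit D₀ = C_s − DO₀ = 8.05 − 6.939 = 1.111 mg/L.
D(3.26) = [0.168×15.87/(0.501−0.168)](e^(−0.168×3.26) − e^(−0.501×3.26)) + 1.111 e^(−0.501×3.26)
= 8.004 × (0.5783 − 0.1953) + 1.111 × 0.1953 = 3.282 mg/L.
DO = 8.05 − 3.282 = 4.768 mg/L.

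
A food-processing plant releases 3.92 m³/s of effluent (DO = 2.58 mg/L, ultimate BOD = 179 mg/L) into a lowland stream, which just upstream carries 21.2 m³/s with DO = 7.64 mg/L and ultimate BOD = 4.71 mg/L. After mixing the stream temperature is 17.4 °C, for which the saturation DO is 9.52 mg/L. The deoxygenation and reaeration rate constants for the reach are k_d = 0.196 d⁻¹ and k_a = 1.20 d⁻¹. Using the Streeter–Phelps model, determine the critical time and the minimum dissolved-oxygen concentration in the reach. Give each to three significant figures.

Mixed DO = (21.2×7.64 + 3.92×2.58)/(21.2+3.92) = 172.1/25.12 = 6.850 mg/L.
Mixed L₀ = (21.2×4.71 + 3.92×179)/(25.12) = 801.5/25.12 = 31.91 mg/L.
Initial deficit D₀ = C_s − DO₀ = 9.52 − 6.850 = 2.670 mg/L.
t_c = (1/1.004) ln[(1.20/0.196)(1 − 2.670×1.004/(0.196×31.91))] = 0.9960 × ln(3.499) = 1.247 d.
D_c = (0.196/1.20) × 31.91 × e^(−0.196×1.247) = 0.1633 × 31.91 × 0.7831 = 4.081 mg/L.
Minimum DO = 9.52 − 4.081 = 5.439 mg/L.

t_c ≈ 1.25 d; minimum DO ≈ 5.44 mg/L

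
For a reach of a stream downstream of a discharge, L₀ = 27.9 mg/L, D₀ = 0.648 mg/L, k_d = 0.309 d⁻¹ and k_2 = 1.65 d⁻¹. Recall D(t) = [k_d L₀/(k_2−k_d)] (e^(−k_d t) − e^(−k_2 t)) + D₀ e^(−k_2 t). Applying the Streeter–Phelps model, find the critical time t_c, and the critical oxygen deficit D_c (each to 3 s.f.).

t_c ≈ 1.17 d; D_c ≈ 3.64 mg/L

At the critical point dD/dt = 0, so k_d L₀ e^(−k_d t) = k_2 D. Substituting D(t) from the Streeter–Phelps equation and solving for t gives
t_c = ln[(k_2/k_d)(1 − D₀(k_2−k_d)/(k_d L₀))] / (k_2−k_d).
Here k_2−k_d = 1.341 d⁻¹ and 1 − D₀(k_2−k_d)/(k_d L₀) = 1 − 0.648×1.341/(0.309×27.9) = 0.8992, so
t_c = ln(5.340 × 0.8992) / 1.341 = 1.569 / 1.341 = 1.170 d.
D_c = (k_d/k_2) L₀ e^(−k_d t_c) = (0.309/1.65) × 27.9 × e^(−0.309×1.170) = 0.1873 × 27.9 × 0.6966 = 3.640 mg/L.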